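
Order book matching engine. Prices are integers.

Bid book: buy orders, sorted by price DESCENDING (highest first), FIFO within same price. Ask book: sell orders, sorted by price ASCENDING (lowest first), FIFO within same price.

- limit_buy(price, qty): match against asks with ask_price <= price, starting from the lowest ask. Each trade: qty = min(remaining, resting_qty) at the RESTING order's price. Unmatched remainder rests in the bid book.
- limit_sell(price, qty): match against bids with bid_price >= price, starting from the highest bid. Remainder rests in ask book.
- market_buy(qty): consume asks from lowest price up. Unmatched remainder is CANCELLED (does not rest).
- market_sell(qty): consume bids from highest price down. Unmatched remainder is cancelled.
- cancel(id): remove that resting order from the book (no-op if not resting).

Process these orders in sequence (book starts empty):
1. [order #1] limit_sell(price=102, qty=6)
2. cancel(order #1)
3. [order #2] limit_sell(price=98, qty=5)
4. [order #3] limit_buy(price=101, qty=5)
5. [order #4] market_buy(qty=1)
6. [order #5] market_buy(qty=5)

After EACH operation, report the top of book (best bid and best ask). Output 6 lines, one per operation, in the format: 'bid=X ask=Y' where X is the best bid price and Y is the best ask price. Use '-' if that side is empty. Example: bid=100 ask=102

Answer: bid=- ask=102
bid=- ask=-
bid=- ask=98
bid=- ask=-
bid=- ask=-
bid=- ask=-

Derivation:
After op 1 [order #1] limit_sell(price=102, qty=6): fills=none; bids=[-] asks=[#1:6@102]
After op 2 cancel(order #1): fills=none; bids=[-] asks=[-]
After op 3 [order #2] limit_sell(price=98, qty=5): fills=none; bids=[-] asks=[#2:5@98]
After op 4 [order #3] limit_buy(price=101, qty=5): fills=#3x#2:5@98; bids=[-] asks=[-]
After op 5 [order #4] market_buy(qty=1): fills=none; bids=[-] asks=[-]
After op 6 [order #5] market_buy(qty=5): fills=none; bids=[-] asks=[-]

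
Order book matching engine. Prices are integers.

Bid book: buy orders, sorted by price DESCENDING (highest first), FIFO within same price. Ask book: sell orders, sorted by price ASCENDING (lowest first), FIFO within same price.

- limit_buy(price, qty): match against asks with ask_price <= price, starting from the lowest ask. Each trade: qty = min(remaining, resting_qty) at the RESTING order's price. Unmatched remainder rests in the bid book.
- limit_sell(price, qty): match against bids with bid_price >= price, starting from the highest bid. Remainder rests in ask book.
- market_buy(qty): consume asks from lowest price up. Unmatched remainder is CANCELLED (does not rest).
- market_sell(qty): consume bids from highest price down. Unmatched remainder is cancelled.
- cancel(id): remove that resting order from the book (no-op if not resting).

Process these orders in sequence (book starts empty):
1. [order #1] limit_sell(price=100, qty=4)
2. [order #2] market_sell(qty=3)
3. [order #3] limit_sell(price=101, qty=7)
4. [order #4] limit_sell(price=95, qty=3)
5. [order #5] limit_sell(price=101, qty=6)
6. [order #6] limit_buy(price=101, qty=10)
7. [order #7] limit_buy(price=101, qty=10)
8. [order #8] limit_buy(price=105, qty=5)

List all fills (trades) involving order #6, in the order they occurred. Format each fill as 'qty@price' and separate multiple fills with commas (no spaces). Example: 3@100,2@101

Answer: 3@95,4@100,3@101

Derivation:
After op 1 [order #1] limit_sell(price=100, qty=4): fills=none; bids=[-] asks=[#1:4@100]
After op 2 [order #2] market_sell(qty=3): fills=none; bids=[-] asks=[#1:4@100]
After op 3 [order #3] limit_sell(price=101, qty=7): fills=none; bids=[-] asks=[#1:4@100 #3:7@101]
After op 4 [order #4] limit_sell(price=95, qty=3): fills=none; bids=[-] asks=[#4:3@95 #1:4@100 #3:7@101]
After op 5 [order #5] limit_sell(price=101, qty=6): fills=none; bids=[-] asks=[#4:3@95 #1:4@100 #3:7@101 #5:6@101]
After op 6 [order #6] limit_buy(price=101, qty=10): fills=#6x#4:3@95 #6x#1:4@100 #6x#3:3@101; bids=[-] asks=[#3:4@101 #5:6@101]
After op 7 [order #7] limit_buy(price=101, qty=10): fills=#7x#3:4@101 #7x#5:6@101; bids=[-] asks=[-]
After op 8 [order #8] limit_buy(price=105, qty=5): fills=none; bids=[#8:5@105] asks=[-]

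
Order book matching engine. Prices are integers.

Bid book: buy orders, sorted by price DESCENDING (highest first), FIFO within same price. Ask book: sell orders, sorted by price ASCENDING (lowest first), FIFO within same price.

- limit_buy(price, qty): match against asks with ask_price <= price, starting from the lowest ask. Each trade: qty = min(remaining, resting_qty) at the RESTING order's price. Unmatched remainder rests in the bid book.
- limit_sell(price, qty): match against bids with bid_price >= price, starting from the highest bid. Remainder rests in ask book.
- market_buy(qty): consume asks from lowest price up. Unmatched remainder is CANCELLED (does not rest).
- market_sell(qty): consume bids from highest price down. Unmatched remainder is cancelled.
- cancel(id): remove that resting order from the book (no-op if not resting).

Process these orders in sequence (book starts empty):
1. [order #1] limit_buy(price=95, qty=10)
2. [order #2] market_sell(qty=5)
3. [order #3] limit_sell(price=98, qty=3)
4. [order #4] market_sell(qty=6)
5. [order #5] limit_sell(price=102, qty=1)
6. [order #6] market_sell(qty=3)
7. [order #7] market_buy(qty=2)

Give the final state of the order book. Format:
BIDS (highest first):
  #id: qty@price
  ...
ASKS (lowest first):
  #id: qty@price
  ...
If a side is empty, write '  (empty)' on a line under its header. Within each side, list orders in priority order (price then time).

Answer: BIDS (highest first):
  (empty)
ASKS (lowest first):
  #3: 1@98
  #5: 1@102

Derivation:
After op 1 [order #1] limit_buy(price=95, qty=10): fills=none; bids=[#1:10@95] asks=[-]
After op 2 [order #2] market_sell(qty=5): fills=#1x#2:5@95; bids=[#1:5@95] asks=[-]
After op 3 [order #3] limit_sell(price=98, qty=3): fills=none; bids=[#1:5@95] asks=[#3:3@98]
After op 4 [order #4] market_sell(qty=6): fills=#1x#4:5@95; bids=[-] asks=[#3:3@98]
After op 5 [order #5] limit_sell(price=102, qty=1): fills=none; bids=[-] asks=[#3:3@98 #5:1@102]
After op 6 [order #6] market_sell(qty=3): fills=none; bids=[-] asks=[#3:3@98 #5:1@102]
After op 7 [order #7] market_buy(qty=2): fills=#7x#3:2@98; bids=[-] asks=[#3:1@98 #5:1@102]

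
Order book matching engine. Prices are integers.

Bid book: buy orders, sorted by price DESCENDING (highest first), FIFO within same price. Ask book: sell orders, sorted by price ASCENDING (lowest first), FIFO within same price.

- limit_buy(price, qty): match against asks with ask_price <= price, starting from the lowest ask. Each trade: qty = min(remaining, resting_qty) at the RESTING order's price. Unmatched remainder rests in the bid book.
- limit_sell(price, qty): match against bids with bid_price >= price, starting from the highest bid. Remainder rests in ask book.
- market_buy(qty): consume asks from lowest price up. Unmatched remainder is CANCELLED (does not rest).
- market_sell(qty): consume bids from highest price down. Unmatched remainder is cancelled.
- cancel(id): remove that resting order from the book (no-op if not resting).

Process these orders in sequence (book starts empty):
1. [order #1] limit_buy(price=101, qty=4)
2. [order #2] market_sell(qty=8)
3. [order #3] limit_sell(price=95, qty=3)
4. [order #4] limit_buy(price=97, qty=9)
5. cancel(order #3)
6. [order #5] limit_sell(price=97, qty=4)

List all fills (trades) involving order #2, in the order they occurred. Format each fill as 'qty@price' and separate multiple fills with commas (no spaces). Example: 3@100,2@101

Answer: 4@101

Derivation:
After op 1 [order #1] limit_buy(price=101, qty=4): fills=none; bids=[#1:4@101] asks=[-]
After op 2 [order #2] market_sell(qty=8): fills=#1x#2:4@101; bids=[-] asks=[-]
After op 3 [order #3] limit_sell(price=95, qty=3): fills=none; bids=[-] asks=[#3:3@95]
After op 4 [order #4] limit_buy(price=97, qty=9): fills=#4x#3:3@95; bids=[#4:6@97] asks=[-]
After op 5 cancel(order #3): fills=none; bids=[#4:6@97] asks=[-]
After op 6 [order #5] limit_sell(price=97, qty=4): fills=#4x#5:4@97; bids=[#4:2@97] asks=[-]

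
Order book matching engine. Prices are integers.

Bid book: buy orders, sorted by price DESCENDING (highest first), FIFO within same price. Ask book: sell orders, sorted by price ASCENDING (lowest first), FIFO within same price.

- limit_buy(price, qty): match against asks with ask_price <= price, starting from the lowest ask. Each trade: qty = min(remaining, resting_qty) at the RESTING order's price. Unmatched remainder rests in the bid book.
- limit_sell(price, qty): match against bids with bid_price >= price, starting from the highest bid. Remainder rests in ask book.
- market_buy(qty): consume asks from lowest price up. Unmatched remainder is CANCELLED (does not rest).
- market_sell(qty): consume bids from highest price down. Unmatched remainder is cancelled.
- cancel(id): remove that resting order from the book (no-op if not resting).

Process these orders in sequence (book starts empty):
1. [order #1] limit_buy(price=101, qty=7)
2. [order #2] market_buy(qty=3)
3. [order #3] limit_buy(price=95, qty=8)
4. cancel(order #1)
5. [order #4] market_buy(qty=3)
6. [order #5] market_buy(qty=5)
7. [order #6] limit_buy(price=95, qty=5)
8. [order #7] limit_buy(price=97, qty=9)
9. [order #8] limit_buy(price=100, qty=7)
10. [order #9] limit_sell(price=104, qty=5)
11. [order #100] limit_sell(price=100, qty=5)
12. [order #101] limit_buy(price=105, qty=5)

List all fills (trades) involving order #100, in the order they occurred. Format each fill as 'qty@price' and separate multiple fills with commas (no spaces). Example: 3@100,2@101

After op 1 [order #1] limit_buy(price=101, qty=7): fills=none; bids=[#1:7@101] asks=[-]
After op 2 [order #2] market_buy(qty=3): fills=none; bids=[#1:7@101] asks=[-]
After op 3 [order #3] limit_buy(price=95, qty=8): fills=none; bids=[#1:7@101 #3:8@95] asks=[-]
After op 4 cancel(order #1): fills=none; bids=[#3:8@95] asks=[-]
After op 5 [order #4] market_buy(qty=3): fills=none; bids=[#3:8@95] asks=[-]
After op 6 [order #5] market_buy(qty=5): fills=none; bids=[#3:8@95] asks=[-]
After op 7 [order #6] limit_buy(price=95, qty=5): fills=none; bids=[#3:8@95 #6:5@95] asks=[-]
After op 8 [order #7] limit_buy(price=97, qty=9): fills=none; bids=[#7:9@97 #3:8@95 #6:5@95] asks=[-]
After op 9 [order #8] limit_buy(price=100, qty=7): fills=none; bids=[#8:7@100 #7:9@97 #3:8@95 #6:5@95] asks=[-]
After op 10 [order #9] limit_sell(price=104, qty=5): fills=none; bids=[#8:7@100 #7:9@97 #3:8@95 #6:5@95] asks=[#9:5@104]
After op 11 [order #100] limit_sell(price=100, qty=5): fills=#8x#100:5@100; bids=[#8:2@100 #7:9@97 #3:8@95 #6:5@95] asks=[#9:5@104]
After op 12 [order #101] limit_buy(price=105, qty=5): fills=#101x#9:5@104; bids=[#8:2@100 #7:9@97 #3:8@95 #6:5@95] asks=[-]

Answer: 5@100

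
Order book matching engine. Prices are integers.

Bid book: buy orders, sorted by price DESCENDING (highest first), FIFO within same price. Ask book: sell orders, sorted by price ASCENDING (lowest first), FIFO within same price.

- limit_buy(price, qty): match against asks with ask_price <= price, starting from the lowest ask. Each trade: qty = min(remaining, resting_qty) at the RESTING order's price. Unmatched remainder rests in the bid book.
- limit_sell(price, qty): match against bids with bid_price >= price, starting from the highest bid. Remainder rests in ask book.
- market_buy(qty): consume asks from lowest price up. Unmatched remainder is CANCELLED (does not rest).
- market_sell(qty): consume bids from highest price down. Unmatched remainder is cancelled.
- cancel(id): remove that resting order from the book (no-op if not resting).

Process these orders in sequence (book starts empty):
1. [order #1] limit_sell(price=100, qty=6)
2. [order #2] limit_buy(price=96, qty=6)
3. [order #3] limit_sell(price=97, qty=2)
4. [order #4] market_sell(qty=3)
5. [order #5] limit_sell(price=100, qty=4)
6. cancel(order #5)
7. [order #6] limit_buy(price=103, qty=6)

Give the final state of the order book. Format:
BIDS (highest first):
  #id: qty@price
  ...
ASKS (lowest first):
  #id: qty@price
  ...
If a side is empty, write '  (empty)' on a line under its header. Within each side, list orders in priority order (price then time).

Answer: BIDS (highest first):
  #2: 3@96
ASKS (lowest first):
  #1: 2@100

Derivation:
After op 1 [order #1] limit_sell(price=100, qty=6): fills=none; bids=[-] asks=[#1:6@100]
After op 2 [order #2] limit_buy(price=96, qty=6): fills=none; bids=[#2:6@96] asks=[#1:6@100]
After op 3 [order #3] limit_sell(price=97, qty=2): fills=none; bids=[#2:6@96] asks=[#3:2@97 #1:6@100]
After op 4 [order #4] market_sell(qty=3): fills=#2x#4:3@96; bids=[#2:3@96] asks=[#3:2@97 #1:6@100]
After op 5 [order #5] limit_sell(price=100, qty=4): fills=none; bids=[#2:3@96] asks=[#3:2@97 #1:6@100 #5:4@100]
After op 6 cancel(order #5): fills=none; bids=[#2:3@96] asks=[#3:2@97 #1:6@100]
After op 7 [order #6] limit_buy(price=103, qty=6): fills=#6x#3:2@97 #6x#1:4@100; bids=[#2:3@96] asks=[#1:2@100]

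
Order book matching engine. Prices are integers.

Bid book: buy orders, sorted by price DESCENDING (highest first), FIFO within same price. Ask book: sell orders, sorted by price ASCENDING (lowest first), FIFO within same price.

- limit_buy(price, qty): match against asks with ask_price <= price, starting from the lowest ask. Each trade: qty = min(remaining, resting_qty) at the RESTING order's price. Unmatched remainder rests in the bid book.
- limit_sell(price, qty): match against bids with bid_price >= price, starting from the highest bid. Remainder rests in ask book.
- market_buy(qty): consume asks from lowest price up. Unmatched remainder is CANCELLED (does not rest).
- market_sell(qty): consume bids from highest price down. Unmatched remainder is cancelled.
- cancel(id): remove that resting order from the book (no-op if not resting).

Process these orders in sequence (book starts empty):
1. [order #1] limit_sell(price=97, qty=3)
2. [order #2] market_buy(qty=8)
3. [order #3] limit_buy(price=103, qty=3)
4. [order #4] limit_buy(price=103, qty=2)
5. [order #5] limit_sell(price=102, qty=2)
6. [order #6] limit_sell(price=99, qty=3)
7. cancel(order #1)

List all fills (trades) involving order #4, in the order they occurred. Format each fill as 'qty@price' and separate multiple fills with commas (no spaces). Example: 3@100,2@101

After op 1 [order #1] limit_sell(price=97, qty=3): fills=none; bids=[-] asks=[#1:3@97]
After op 2 [order #2] market_buy(qty=8): fills=#2x#1:3@97; bids=[-] asks=[-]
After op 3 [order #3] limit_buy(price=103, qty=3): fills=none; bids=[#3:3@103] asks=[-]
After op 4 [order #4] limit_buy(price=103, qty=2): fills=none; bids=[#3:3@103 #4:2@103] asks=[-]
After op 5 [order #5] limit_sell(price=102, qty=2): fills=#3x#5:2@103; bids=[#3:1@103 #4:2@103] asks=[-]
After op 6 [order #6] limit_sell(price=99, qty=3): fills=#3x#6:1@103 #4x#6:2@103; bids=[-] asks=[-]
After op 7 cancel(order #1): fills=none; bids=[-] asks=[-]

Answer: 2@103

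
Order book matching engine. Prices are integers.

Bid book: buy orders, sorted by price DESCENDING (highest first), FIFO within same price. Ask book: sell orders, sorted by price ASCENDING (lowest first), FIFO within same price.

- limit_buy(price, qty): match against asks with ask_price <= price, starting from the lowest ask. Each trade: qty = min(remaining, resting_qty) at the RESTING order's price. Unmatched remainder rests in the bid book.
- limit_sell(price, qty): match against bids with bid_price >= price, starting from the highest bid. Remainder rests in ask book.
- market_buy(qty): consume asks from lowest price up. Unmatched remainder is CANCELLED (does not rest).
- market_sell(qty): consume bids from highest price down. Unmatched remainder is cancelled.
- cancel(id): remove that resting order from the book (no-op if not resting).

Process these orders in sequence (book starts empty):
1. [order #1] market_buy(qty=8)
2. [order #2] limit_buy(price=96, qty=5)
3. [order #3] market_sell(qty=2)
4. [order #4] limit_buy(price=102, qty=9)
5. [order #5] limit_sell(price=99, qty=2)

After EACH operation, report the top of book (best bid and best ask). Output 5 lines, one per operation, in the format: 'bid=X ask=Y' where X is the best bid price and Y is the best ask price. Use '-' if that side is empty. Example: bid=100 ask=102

After op 1 [order #1] market_buy(qty=8): fills=none; bids=[-] asks=[-]
After op 2 [order #2] limit_buy(price=96, qty=5): fills=none; bids=[#2:5@96] asks=[-]
After op 3 [order #3] market_sell(qty=2): fills=#2x#3:2@96; bids=[#2:3@96] asks=[-]
After op 4 [order #4] limit_buy(price=102, qty=9): fills=none; bids=[#4:9@102 #2:3@96] asks=[-]
After op 5 [order #5] limit_sell(price=99, qty=2): fills=#4x#5:2@102; bids=[#4:7@102 #2:3@96] asks=[-]

Answer: bid=- ask=-
bid=96 ask=-
bid=96 ask=-
bid=102 ask=-
bid=102 ask=-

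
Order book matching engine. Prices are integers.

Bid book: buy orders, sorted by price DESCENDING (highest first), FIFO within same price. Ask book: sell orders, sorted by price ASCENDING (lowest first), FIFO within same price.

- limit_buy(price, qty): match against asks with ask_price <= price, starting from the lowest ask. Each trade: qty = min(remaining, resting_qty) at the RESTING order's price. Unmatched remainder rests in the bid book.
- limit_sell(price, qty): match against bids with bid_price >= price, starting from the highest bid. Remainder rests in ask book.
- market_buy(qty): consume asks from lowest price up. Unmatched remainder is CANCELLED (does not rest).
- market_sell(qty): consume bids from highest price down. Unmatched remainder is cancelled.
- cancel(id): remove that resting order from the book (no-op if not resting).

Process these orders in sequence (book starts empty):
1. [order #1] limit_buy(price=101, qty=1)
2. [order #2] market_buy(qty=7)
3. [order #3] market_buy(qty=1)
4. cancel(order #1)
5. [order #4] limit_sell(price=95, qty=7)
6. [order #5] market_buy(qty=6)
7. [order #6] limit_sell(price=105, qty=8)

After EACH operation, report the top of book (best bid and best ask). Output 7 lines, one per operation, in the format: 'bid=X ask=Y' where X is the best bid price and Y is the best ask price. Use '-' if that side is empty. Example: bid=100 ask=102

Answer: bid=101 ask=-
bid=101 ask=-
bid=101 ask=-
bid=- ask=-
bid=- ask=95
bid=- ask=95
bid=- ask=95

Derivation:
After op 1 [order #1] limit_buy(price=101, qty=1): fills=none; bids=[#1:1@101] asks=[-]
After op 2 [order #2] market_buy(qty=7): fills=none; bids=[#1:1@101] asks=[-]
After op 3 [order #3] market_buy(qty=1): fills=none; bids=[#1:1@101] asks=[-]
After op 4 cancel(order #1): fills=none; bids=[-] asks=[-]
After op 5 [order #4] limit_sell(price=95, qty=7): fills=none; bids=[-] asks=[#4:7@95]
After op 6 [order #5] market_buy(qty=6): fills=#5x#4:6@95; bids=[-] asks=[#4:1@95]
After op 7 [order #6] limit_sell(price=105, qty=8): fills=none; bids=[-] asks=[#4:1@95 #6:8@105]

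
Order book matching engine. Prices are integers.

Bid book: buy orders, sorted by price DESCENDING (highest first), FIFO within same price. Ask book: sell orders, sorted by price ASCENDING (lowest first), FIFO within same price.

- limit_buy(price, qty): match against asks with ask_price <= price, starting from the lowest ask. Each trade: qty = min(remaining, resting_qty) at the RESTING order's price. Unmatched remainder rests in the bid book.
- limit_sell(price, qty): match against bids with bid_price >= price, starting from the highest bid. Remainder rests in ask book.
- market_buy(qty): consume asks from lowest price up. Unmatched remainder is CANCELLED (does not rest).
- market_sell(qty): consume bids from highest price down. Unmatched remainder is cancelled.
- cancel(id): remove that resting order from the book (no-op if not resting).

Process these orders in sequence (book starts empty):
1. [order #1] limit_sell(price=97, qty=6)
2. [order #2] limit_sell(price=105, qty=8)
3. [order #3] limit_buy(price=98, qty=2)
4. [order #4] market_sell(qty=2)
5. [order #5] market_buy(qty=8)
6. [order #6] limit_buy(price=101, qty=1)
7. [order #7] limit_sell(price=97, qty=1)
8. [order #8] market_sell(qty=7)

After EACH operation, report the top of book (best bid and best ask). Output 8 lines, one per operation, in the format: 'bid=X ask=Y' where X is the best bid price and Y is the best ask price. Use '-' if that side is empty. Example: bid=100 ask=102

Answer: bid=- ask=97
bid=- ask=97
bid=- ask=97
bid=- ask=97
bid=- ask=105
bid=101 ask=105
bid=- ask=105
bid=- ask=105

Derivation:
After op 1 [order #1] limit_sell(price=97, qty=6): fills=none; bids=[-] asks=[#1:6@97]
After op 2 [order #2] limit_sell(price=105, qty=8): fills=none; bids=[-] asks=[#1:6@97 #2:8@105]
After op 3 [order #3] limit_buy(price=98, qty=2): fills=#3x#1:2@97; bids=[-] asks=[#1:4@97 #2:8@105]
After op 4 [order #4] market_sell(qty=2): fills=none; bids=[-] asks=[#1:4@97 #2:8@105]
After op 5 [order #5] market_buy(qty=8): fills=#5x#1:4@97 #5x#2:4@105; bids=[-] asks=[#2:4@105]
After op 6 [order #6] limit_buy(price=101, qty=1): fills=none; bids=[#6:1@101] asks=[#2:4@105]
After op 7 [order #7] limit_sell(price=97, qty=1): fills=#6x#7:1@101; bids=[-] asks=[#2:4@105]
After op 8 [order #8] market_sell(qty=7): fills=none; bids=[-] asks=[#2:4@105]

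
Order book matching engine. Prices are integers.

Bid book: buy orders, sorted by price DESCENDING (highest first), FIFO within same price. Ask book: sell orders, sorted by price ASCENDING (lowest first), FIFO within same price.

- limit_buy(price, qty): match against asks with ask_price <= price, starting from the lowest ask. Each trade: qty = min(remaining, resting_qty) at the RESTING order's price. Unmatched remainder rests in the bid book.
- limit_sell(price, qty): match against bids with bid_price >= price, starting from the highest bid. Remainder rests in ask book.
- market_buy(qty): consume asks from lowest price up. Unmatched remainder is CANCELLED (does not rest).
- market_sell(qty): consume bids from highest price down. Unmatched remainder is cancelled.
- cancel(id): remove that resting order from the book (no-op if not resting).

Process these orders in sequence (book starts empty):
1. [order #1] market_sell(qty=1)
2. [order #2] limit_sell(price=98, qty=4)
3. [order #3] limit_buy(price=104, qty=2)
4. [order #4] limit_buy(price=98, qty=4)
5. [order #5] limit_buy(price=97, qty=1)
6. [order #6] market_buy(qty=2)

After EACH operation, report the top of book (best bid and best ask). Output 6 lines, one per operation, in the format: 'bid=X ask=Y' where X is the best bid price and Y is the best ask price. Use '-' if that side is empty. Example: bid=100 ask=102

After op 1 [order #1] market_sell(qty=1): fills=none; bids=[-] asks=[-]
After op 2 [order #2] limit_sell(price=98, qty=4): fills=none; bids=[-] asks=[#2:4@98]
After op 3 [order #3] limit_buy(price=104, qty=2): fills=#3x#2:2@98; bids=[-] asks=[#2:2@98]
After op 4 [order #4] limit_buy(price=98, qty=4): fills=#4x#2:2@98; bids=[#4:2@98] asks=[-]
After op 5 [order #5] limit_buy(price=97, qty=1): fills=none; bids=[#4:2@98 #5:1@97] asks=[-]
After op 6 [order #6] market_buy(qty=2): fills=none; bids=[#4:2@98 #5:1@97] asks=[-]

Answer: bid=- ask=-
bid=- ask=98
bid=- ask=98
bid=98 ask=-
bid=98 ask=-
bid=98 ask=-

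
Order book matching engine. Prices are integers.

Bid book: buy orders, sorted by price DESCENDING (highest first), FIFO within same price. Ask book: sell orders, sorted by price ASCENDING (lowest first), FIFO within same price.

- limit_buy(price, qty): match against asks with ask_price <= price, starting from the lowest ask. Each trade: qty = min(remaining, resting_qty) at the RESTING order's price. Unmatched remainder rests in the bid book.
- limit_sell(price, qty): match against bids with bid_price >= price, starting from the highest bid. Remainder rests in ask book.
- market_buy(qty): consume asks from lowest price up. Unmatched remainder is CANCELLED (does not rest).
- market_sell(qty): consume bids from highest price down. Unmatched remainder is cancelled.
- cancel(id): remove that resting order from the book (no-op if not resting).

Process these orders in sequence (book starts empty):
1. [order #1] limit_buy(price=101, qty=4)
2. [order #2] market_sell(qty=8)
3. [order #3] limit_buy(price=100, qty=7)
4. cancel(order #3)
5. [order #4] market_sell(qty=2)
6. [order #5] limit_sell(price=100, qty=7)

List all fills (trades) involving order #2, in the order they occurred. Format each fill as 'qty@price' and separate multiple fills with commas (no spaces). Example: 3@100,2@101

After op 1 [order #1] limit_buy(price=101, qty=4): fills=none; bids=[#1:4@101] asks=[-]
After op 2 [order #2] market_sell(qty=8): fills=#1x#2:4@101; bids=[-] asks=[-]
After op 3 [order #3] limit_buy(price=100, qty=7): fills=none; bids=[#3:7@100] asks=[-]
After op 4 cancel(order #3): fills=none; bids=[-] asks=[-]
After op 5 [order #4] market_sell(qty=2): fills=none; bids=[-] asks=[-]
After op 6 [order #5] limit_sell(price=100, qty=7): fills=none; bids=[-] asks=[#5:7@100]

Answer: 4@101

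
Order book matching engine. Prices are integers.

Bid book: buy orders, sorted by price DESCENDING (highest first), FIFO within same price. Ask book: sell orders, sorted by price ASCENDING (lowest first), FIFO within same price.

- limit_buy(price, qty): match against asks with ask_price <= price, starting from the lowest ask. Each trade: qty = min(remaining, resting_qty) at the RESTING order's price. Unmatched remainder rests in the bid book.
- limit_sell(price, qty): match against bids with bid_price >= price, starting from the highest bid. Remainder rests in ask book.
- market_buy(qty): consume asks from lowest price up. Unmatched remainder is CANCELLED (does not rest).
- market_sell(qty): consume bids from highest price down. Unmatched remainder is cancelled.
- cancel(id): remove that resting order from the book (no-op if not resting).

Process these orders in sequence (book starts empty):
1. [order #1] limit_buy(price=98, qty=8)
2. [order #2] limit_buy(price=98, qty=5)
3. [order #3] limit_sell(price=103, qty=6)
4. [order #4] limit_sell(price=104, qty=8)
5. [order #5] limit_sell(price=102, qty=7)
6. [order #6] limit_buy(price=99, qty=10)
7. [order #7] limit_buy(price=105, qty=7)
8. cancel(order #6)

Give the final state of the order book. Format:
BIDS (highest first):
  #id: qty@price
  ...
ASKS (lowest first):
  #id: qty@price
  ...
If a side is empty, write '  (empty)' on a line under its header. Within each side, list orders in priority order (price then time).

After op 1 [order #1] limit_buy(price=98, qty=8): fills=none; bids=[#1:8@98] asks=[-]
After op 2 [order #2] limit_buy(price=98, qty=5): fills=none; bids=[#1:8@98 #2:5@98] asks=[-]
After op 3 [order #3] limit_sell(price=103, qty=6): fills=none; bids=[#1:8@98 #2:5@98] asks=[#3:6@103]
After op 4 [order #4] limit_sell(price=104, qty=8): fills=none; bids=[#1:8@98 #2:5@98] asks=[#3:6@103 #4:8@104]
After op 5 [order #5] limit_sell(price=102, qty=7): fills=none; bids=[#1:8@98 #2:5@98] asks=[#5:7@102 #3:6@103 #4:8@104]
After op 6 [order #6] limit_buy(price=99, qty=10): fills=none; bids=[#6:10@99 #1:8@98 #2:5@98] asks=[#5:7@102 #3:6@103 #4:8@104]
After op 7 [order #7] limit_buy(price=105, qty=7): fills=#7x#5:7@102; bids=[#6:10@99 #1:8@98 #2:5@98] asks=[#3:6@103 #4:8@104]
After op 8 cancel(order #6): fills=none; bids=[#1:8@98 #2:5@98] asks=[#3:6@103 #4:8@104]

Answer: BIDS (highest first):
  #1: 8@98
  #2: 5@98
ASKS (lowest first):
  #3: 6@103
  #4: 8@104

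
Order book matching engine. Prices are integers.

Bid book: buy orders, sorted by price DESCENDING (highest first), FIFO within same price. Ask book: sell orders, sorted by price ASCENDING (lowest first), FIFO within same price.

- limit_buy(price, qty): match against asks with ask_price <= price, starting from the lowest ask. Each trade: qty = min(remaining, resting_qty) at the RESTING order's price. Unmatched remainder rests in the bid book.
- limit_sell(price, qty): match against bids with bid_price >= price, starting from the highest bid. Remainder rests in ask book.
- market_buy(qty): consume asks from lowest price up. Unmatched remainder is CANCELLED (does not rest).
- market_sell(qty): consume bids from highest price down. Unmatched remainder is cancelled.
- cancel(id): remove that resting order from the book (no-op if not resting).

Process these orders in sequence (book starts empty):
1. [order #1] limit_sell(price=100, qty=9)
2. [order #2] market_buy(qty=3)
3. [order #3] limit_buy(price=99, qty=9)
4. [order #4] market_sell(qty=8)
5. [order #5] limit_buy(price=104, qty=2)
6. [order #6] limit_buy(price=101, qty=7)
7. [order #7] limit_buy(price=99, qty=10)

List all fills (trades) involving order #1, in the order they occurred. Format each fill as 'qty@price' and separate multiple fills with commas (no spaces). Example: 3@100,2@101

Answer: 3@100,2@100,4@100

Derivation:
After op 1 [order #1] limit_sell(price=100, qty=9): fills=none; bids=[-] asks=[#1:9@100]
After op 2 [order #2] market_buy(qty=3): fills=#2x#1:3@100; bids=[-] asks=[#1:6@100]
After op 3 [order #3] limit_buy(price=99, qty=9): fills=none; bids=[#3:9@99] asks=[#1:6@100]
After op 4 [order #4] market_sell(qty=8): fills=#3x#4:8@99; bids=[#3:1@99] asks=[#1:6@100]
After op 5 [order #5] limit_buy(price=104, qty=2): fills=#5x#1:2@100; bids=[#3:1@99] asks=[#1:4@100]
After op 6 [order #6] limit_buy(price=101, qty=7): fills=#6x#1:4@100; bids=[#6:3@101 #3:1@99] asks=[-]
After op 7 [order #7] limit_buy(price=99, qty=10): fills=none; bids=[#6:3@101 #3:1@99 #7:10@99] asks=[-]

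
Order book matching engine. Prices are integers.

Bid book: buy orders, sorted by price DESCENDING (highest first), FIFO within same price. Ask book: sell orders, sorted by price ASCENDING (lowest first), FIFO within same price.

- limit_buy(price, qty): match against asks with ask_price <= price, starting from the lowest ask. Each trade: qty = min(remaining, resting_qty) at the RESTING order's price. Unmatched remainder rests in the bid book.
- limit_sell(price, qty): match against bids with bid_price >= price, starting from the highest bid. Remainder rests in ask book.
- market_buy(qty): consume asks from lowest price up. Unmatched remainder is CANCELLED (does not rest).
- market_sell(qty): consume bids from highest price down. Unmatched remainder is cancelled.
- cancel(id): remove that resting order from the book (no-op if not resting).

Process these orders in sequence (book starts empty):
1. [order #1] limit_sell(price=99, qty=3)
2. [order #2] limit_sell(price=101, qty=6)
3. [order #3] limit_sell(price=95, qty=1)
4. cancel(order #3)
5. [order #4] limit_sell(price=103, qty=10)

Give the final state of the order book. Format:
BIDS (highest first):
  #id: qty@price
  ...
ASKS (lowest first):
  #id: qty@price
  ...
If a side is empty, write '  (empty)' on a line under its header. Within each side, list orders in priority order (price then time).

After op 1 [order #1] limit_sell(price=99, qty=3): fills=none; bids=[-] asks=[#1:3@99]
After op 2 [order #2] limit_sell(price=101, qty=6): fills=none; bids=[-] asks=[#1:3@99 #2:6@101]
After op 3 [order #3] limit_sell(price=95, qty=1): fills=none; bids=[-] asks=[#3:1@95 #1:3@99 #2:6@101]
After op 4 cancel(order #3): fills=none; bids=[-] asks=[#1:3@99 #2:6@101]
After op 5 [order #4] limit_sell(price=103, qty=10): fills=none; bids=[-] asks=[#1:3@99 #2:6@101 #4:10@103]

Answer: BIDS (highest first):
  (empty)
ASKS (lowest first):
  #1: 3@99
  #2: 6@101
  #4: 10@103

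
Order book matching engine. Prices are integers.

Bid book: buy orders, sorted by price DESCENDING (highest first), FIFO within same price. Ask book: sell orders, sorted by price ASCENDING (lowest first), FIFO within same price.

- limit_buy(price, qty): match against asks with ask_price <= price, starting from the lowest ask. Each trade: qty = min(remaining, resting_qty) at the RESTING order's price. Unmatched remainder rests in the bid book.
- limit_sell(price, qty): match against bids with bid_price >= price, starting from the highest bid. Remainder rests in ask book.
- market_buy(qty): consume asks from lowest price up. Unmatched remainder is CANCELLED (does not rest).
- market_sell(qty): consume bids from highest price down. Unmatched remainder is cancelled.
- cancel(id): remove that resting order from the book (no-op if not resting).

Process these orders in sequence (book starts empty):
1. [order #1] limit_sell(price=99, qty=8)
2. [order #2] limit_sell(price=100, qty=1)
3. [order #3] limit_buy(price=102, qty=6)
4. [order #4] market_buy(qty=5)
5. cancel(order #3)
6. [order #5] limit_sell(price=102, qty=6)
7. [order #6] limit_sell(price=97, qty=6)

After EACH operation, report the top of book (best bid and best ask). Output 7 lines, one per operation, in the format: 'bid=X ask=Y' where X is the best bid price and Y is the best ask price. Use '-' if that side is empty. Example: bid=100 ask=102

Answer: bid=- ask=99
bid=- ask=99
bid=- ask=99
bid=- ask=-
bid=- ask=-
bid=- ask=102
bid=- ask=97

Derivation:
After op 1 [order #1] limit_sell(price=99, qty=8): fills=none; bids=[-] asks=[#1:8@99]
After op 2 [order #2] limit_sell(price=100, qty=1): fills=none; bids=[-] asks=[#1:8@99 #2:1@100]
After op 3 [order #3] limit_buy(price=102, qty=6): fills=#3x#1:6@99; bids=[-] asks=[#1:2@99 #2:1@100]
After op 4 [order #4] market_buy(qty=5): fills=#4x#1:2@99 #4x#2:1@100; bids=[-] asks=[-]
After op 5 cancel(order #3): fills=none; bids=[-] asks=[-]
After op 6 [order #5] limit_sell(price=102, qty=6): fills=none; bids=[-] asks=[#5:6@102]
After op 7 [order #6] limit_sell(price=97, qty=6): fills=none; bids=[-] asks=[#6:6@97 #5:6@102]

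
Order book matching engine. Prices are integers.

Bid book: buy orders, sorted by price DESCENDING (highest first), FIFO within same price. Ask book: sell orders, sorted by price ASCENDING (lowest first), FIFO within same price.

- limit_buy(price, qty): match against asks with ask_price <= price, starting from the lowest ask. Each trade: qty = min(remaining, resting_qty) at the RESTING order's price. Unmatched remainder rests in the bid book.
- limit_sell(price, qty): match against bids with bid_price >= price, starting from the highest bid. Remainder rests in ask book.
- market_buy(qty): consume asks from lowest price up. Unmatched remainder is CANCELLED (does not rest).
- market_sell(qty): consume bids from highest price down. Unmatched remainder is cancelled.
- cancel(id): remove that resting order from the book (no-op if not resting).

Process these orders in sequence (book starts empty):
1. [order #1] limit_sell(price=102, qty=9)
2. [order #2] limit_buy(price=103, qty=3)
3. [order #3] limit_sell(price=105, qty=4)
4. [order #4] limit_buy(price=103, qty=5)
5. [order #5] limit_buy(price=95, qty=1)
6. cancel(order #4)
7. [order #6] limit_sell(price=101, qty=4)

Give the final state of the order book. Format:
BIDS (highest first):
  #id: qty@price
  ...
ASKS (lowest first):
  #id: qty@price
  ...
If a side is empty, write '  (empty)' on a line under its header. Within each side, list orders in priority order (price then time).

Answer: BIDS (highest first):
  #5: 1@95
ASKS (lowest first):
  #6: 4@101
  #1: 1@102
  #3: 4@105

Derivation:
After op 1 [order #1] limit_sell(price=102, qty=9): fills=none; bids=[-] asks=[#1:9@102]
After op 2 [order #2] limit_buy(price=103, qty=3): fills=#2x#1:3@102; bids=[-] asks=[#1:6@102]
After op 3 [order #3] limit_sell(price=105, qty=4): fills=none; bids=[-] asks=[#1:6@102 #3:4@105]
After op 4 [order #4] limit_buy(price=103, qty=5): fills=#4x#1:5@102; bids=[-] asks=[#1:1@102 #3:4@105]
After op 5 [order #5] limit_buy(price=95, qty=1): fills=none; bids=[#5:1@95] asks=[#1:1@102 #3:4@105]
After op 6 cancel(order #4): fills=none; bids=[#5:1@95] asks=[#1:1@102 #3:4@105]
After op 7 [order #6] limit_sell(price=101, qty=4): fills=none; bids=[#5:1@95] asks=[#6:4@101 #1:1@102 #3:4@105]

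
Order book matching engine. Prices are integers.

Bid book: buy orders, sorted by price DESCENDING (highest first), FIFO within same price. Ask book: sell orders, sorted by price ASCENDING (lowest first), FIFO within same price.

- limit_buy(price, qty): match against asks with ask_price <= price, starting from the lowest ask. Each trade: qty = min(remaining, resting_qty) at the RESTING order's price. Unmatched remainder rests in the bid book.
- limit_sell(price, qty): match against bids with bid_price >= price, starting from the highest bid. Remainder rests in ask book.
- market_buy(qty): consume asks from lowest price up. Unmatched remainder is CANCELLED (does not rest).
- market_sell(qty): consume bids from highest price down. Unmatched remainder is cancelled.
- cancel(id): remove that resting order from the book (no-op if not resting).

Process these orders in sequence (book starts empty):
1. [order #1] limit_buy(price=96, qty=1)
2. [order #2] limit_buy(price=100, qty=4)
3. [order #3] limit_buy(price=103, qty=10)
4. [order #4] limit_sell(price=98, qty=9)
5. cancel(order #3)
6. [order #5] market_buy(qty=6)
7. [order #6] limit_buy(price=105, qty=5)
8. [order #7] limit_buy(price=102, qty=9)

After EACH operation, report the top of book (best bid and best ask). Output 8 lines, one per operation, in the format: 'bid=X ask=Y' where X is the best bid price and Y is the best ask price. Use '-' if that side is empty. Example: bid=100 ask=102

Answer: bid=96 ask=-
bid=100 ask=-
bid=103 ask=-
bid=103 ask=-
bid=100 ask=-
bid=100 ask=-
bid=105 ask=-
bid=105 ask=-

Derivation:
After op 1 [order #1] limit_buy(price=96, qty=1): fills=none; bids=[#1:1@96] asks=[-]
After op 2 [order #2] limit_buy(price=100, qty=4): fills=none; bids=[#2:4@100 #1:1@96] asks=[-]
After op 3 [order #3] limit_buy(price=103, qty=10): fills=none; bids=[#3:10@103 #2:4@100 #1:1@96] asks=[-]
After op 4 [order #4] limit_sell(price=98, qty=9): fills=#3x#4:9@103; bids=[#3:1@103 #2:4@100 #1:1@96] asks=[-]
After op 5 cancel(order #3): fills=none; bids=[#2:4@100 #1:1@96] asks=[-]
After op 6 [order #5] market_buy(qty=6): fills=none; bids=[#2:4@100 #1:1@96] asks=[-]
After op 7 [order #6] limit_buy(price=105, qty=5): fills=none; bids=[#6:5@105 #2:4@100 #1:1@96] asks=[-]
After op 8 [order #7] limit_buy(price=102, qty=9): fills=none; bids=[#6:5@105 #7:9@102 #2:4@100 #1:1@96] asks=[-]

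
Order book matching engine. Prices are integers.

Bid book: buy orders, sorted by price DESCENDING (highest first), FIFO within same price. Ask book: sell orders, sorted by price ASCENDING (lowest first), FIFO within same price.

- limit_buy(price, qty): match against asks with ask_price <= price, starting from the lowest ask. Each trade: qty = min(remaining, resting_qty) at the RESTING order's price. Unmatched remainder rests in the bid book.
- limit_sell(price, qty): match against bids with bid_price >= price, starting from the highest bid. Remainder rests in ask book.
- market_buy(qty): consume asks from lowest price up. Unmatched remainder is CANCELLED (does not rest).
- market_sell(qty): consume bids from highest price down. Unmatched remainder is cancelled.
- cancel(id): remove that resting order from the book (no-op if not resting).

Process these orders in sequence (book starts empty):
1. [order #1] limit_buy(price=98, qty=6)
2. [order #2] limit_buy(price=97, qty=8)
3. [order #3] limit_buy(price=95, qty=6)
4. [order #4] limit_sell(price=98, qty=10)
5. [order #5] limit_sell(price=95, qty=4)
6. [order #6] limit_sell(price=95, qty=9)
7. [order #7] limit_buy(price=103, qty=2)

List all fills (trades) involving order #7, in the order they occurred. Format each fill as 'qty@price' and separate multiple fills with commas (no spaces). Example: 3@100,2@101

Answer: 2@98

Derivation:
After op 1 [order #1] limit_buy(price=98, qty=6): fills=none; bids=[#1:6@98] asks=[-]
After op 2 [order #2] limit_buy(price=97, qty=8): fills=none; bids=[#1:6@98 #2:8@97] asks=[-]
After op 3 [order #3] limit_buy(price=95, qty=6): fills=none; bids=[#1:6@98 #2:8@97 #3:6@95] asks=[-]
After op 4 [order #4] limit_sell(price=98, qty=10): fills=#1x#4:6@98; bids=[#2:8@97 #3:6@95] asks=[#4:4@98]
After op 5 [order #5] limit_sell(price=95, qty=4): fills=#2x#5:4@97; bids=[#2:4@97 #3:6@95] asks=[#4:4@98]
After op 6 [order #6] limit_sell(price=95, qty=9): fills=#2x#6:4@97 #3x#6:5@95; bids=[#3:1@95] asks=[#4:4@98]
After op 7 [order #7] limit_buy(price=103, qty=2): fills=#7x#4:2@98; bids=[#3:1@95] asks=[#4:2@98]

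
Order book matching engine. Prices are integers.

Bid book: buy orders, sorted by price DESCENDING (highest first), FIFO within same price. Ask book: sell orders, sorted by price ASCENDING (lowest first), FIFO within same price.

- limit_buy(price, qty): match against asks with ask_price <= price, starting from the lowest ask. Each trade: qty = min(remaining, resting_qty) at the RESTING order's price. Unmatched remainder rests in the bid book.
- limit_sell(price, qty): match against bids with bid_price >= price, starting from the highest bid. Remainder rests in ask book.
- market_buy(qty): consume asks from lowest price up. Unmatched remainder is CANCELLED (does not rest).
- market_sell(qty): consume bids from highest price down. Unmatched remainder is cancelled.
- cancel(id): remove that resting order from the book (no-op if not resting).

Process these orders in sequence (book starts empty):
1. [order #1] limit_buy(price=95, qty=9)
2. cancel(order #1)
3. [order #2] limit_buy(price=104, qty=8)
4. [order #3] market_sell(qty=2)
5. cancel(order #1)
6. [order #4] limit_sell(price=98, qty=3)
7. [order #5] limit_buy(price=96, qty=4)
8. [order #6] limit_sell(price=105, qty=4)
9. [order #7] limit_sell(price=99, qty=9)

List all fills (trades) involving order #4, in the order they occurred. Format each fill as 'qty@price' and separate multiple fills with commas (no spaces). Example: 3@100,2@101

Answer: 3@104

Derivation:
After op 1 [order #1] limit_buy(price=95, qty=9): fills=none; bids=[#1:9@95] asks=[-]
After op 2 cancel(order #1): fills=none; bids=[-] asks=[-]
After op 3 [order #2] limit_buy(price=104, qty=8): fills=none; bids=[#2:8@104] asks=[-]
After op 4 [order #3] market_sell(qty=2): fills=#2x#3:2@104; bids=[#2:6@104] asks=[-]
After op 5 cancel(order #1): fills=none; bids=[#2:6@104] asks=[-]
After op 6 [order #4] limit_sell(price=98, qty=3): fills=#2x#4:3@104; bids=[#2:3@104] asks=[-]
After op 7 [order #5] limit_buy(price=96, qty=4): fills=none; bids=[#2:3@104 #5:4@96] asks=[-]
After op 8 [order #6] limit_sell(price=105, qty=4): fills=none; bids=[#2:3@104 #5:4@96] asks=[#6:4@105]
After op 9 [order #7] limit_sell(price=99, qty=9): fills=#2x#7:3@104; bids=[#5:4@96] asks=[#7:6@99 #6:4@105]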